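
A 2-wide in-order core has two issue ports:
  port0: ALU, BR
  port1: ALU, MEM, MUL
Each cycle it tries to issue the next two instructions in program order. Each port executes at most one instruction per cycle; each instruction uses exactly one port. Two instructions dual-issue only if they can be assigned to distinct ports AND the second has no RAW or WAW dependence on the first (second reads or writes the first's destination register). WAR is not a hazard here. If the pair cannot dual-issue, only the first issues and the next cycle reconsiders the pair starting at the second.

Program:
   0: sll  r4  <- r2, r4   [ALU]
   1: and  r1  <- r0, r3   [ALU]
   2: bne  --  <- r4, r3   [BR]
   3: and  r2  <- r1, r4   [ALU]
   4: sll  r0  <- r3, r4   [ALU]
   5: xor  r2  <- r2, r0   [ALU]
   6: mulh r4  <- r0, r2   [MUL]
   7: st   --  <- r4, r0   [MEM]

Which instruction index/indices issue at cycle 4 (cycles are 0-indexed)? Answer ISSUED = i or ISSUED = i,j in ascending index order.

t=0 i0&i1:sll and ; dual
t=1 i2&i3:bne and ; dual
t=2 i4:sll ; RAW r0
t=3 i5:xor ; RAW r2
t=4 i6:mulh ; no-port MUL/MEM
t=5 i7:st ; tail

ISSUED = 6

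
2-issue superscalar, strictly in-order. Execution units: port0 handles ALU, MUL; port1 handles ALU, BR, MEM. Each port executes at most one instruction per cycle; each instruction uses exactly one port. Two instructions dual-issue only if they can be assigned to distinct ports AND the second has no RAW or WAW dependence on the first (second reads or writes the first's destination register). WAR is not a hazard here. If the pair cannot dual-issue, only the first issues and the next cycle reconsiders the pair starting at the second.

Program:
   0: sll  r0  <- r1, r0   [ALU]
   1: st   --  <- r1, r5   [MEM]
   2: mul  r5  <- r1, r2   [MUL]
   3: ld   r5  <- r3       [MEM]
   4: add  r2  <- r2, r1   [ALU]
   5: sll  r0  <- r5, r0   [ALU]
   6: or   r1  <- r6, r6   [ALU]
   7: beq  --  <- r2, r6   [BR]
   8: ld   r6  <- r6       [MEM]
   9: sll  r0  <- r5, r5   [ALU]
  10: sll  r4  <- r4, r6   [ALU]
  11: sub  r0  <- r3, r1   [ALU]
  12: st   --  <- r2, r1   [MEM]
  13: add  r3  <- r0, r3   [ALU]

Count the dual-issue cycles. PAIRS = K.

PAIRS = 6

t=0 i0/i1:sll.ALU;st.MEM ; 2-wide
t=1 i2:mul.MUL ; WAW r5
t=2 i3/i4:ld.MEM;add.ALU ; 2-wide
t=3 i5/i6:sll.ALU;or.ALU ; 2-wide
t=4 i7:beq.BR ; no-port BR/MEM
t=5 i8/i9:ld.MEM;sll.ALU ; 2-wide
t=6 i10/i11:sll.ALU;sub.ALU ; 2-wide
t=7 i12/i13:st.MEM;add.ALU ; 2-wide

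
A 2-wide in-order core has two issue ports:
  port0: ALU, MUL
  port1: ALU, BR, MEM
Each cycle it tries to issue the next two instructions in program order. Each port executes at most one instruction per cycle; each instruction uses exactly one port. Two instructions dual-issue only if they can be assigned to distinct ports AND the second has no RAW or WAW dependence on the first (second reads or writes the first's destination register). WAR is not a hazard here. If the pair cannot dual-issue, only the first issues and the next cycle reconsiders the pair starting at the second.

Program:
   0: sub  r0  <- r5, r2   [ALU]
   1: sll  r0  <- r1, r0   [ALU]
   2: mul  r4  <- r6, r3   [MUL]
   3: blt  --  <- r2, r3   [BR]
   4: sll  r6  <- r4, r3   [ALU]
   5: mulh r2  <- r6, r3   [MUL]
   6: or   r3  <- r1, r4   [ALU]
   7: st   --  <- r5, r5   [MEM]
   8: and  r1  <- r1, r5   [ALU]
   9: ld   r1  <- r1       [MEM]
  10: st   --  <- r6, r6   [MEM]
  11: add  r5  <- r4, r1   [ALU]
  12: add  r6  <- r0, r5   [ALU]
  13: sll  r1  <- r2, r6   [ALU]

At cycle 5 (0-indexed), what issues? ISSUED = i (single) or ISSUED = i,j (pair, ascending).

  cy0 -> i0 (sub.ALU) RAW+WAW r0
  cy1 -> i1/i2 (sll.ALU;mul.MUL) 2-wide
  cy2 -> i3/i4 (blt.BR;sll.ALU) 2-wide
  cy3 -> i5/i6 (mulh.MUL;or.ALU) 2-wide
  cy4 -> i7/i8 (st.MEM;and.ALU) 2-wide
  cy5 -> i9 (ld.MEM) no-port MEM/MEM
  cy6 -> i10/i11 (st.MEM;add.ALU) 2-wide
  cy7 -> i12 (add.ALU) RAW r6
  cy8 -> i13 (sll.ALU) tail

ISSUED = 9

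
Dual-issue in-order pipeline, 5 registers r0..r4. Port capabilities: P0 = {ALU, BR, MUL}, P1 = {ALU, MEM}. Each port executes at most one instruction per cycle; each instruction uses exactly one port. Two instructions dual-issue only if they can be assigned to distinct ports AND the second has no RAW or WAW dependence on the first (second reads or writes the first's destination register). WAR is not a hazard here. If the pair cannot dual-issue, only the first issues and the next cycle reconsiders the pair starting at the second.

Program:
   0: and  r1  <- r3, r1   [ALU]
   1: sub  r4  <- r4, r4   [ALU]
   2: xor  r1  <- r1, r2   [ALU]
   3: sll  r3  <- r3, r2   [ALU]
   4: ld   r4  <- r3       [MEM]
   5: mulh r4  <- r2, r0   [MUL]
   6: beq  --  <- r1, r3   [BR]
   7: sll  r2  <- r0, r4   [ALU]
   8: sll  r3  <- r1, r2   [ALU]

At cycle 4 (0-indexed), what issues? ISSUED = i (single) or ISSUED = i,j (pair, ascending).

ISSUED = 6,7

0. and sub @i0/i1  | pair
1. xor sll @i2/i3  | pair
2. ld @i4  | WAW r4
3. mulh @i5  | no-port MUL/BR
4. beq sll @i6/i7  | pair
5. sll @i8  | tail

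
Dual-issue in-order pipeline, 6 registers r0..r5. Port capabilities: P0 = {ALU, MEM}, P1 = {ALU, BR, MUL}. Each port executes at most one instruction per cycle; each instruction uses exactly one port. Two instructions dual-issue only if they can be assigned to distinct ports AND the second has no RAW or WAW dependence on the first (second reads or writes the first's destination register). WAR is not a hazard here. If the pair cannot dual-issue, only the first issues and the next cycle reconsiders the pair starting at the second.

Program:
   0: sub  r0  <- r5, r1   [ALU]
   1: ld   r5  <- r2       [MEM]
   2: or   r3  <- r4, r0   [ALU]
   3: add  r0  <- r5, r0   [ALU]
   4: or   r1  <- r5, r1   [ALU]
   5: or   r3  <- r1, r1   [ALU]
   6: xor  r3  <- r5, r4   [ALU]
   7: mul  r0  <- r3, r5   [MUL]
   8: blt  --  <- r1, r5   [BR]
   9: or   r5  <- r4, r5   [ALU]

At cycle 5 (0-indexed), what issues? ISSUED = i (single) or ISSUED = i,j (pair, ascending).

[0] i0&i1  sub.ALU ld.MEM  -- 2-wide
[1] i2&i3  or.ALU add.ALU  -- 2-wide
[2] i4  or.ALU  -- RAW r1
[3] i5  or.ALU  -- WAW r3
[4] i6  xor.ALU  -- RAW r3
[5] i7  mul.MUL  -- no-port MUL/BR
[6] i8&i9  blt.BR or.ALU  -- 2-wide

ISSUED = 7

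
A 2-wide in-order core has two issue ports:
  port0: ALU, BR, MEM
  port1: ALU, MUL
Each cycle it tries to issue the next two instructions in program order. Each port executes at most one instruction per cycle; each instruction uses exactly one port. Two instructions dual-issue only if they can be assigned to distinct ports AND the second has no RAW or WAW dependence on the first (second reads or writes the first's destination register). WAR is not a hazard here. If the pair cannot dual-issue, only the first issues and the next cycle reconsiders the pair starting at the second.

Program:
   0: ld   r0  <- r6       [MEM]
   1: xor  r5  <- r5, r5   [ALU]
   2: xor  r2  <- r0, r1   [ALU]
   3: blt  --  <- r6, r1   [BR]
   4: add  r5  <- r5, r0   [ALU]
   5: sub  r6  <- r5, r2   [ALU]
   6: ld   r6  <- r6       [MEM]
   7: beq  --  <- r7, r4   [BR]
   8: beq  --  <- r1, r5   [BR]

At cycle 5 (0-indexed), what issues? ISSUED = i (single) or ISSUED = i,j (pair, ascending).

0. ld.MEM;xor.ALU @i0+i1  | pair
1. xor.ALU;blt.BR @i2+i3  | pair
2. add.ALU @i4  | RAW r5
3. sub.ALU @i5  | RAW+WAW r6
4. ld.MEM @i6  | no-port MEM/BR
5. beq.BR @i7  | no-port BR/BR
6. beq.BR @i8  | tail

ISSUED = 7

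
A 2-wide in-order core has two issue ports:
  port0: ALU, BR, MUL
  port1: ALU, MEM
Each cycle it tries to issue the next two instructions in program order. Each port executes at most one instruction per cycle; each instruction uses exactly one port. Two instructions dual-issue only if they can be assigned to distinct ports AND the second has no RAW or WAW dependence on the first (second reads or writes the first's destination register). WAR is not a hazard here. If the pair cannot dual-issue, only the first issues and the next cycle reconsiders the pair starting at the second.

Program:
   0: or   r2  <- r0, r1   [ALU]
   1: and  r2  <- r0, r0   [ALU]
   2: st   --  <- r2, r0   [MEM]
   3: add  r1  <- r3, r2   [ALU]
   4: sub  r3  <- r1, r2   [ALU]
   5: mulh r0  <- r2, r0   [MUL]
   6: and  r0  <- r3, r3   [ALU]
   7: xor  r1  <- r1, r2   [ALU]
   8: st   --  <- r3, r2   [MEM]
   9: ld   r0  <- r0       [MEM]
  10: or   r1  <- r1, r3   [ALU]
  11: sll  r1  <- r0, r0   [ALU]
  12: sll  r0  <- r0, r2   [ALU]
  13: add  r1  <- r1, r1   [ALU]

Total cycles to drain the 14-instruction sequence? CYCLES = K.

c0: i0 or.ALU  WAW r2
c1: i1 and.ALU  RAW r2
c2: i2/i3 st.MEM;add.ALU  pair
c3: i4/i5 sub.ALU;mulh.MUL  pair
c4: i6/i7 and.ALU;xor.ALU  pair
c5: i8 st.MEM  no-port MEM/MEM
c6: i9/i10 ld.MEM;or.ALU  pair
c7: i11/i12 sll.ALU;sll.ALU  pair
c8: i13 add.ALU  tail

CYCLES = 9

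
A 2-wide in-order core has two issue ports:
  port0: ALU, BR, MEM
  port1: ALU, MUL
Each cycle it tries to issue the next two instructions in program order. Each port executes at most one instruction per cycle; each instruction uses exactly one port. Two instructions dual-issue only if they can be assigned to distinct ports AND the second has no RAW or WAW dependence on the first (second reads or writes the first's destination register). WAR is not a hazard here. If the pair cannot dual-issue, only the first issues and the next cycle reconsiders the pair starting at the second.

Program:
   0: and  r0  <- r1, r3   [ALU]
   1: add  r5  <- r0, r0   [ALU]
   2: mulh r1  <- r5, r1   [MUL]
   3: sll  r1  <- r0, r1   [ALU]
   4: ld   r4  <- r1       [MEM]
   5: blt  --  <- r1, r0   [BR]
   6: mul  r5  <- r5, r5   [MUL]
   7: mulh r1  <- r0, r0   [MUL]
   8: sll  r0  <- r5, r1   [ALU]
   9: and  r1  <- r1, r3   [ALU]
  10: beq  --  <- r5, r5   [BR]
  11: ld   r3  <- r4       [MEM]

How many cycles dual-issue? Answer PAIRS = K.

t=0 i0:and ; RAW r0
t=1 i1:add ; RAW r5
t=2 i2:mulh ; RAW+WAW r1
t=3 i3:sll ; RAW r1
t=4 i4:ld ; no-port MEM/BR
t=5 i5+i6:blt+mul ; pair
t=6 i7:mulh ; RAW r1
t=7 i8+i9:sll+and ; pair
t=8 i10:beq ; no-port BR/MEM
t=9 i11:ld ; tail

PAIRS = 2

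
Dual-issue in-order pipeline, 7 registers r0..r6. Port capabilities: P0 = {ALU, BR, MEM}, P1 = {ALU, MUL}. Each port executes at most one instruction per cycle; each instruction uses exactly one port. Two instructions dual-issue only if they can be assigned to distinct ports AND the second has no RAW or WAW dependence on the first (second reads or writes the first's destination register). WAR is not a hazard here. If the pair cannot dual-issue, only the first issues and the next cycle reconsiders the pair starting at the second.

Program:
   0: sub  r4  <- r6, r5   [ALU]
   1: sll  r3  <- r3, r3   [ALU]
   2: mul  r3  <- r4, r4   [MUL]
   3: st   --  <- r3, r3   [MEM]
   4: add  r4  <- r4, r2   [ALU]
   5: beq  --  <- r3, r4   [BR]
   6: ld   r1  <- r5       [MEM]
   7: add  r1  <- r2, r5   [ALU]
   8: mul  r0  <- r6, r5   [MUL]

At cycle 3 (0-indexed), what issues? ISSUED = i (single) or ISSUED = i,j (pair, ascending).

  cy0 -> i0&i1 (sub;sll) dual
  cy1 -> i2 (mul) RAW r3
  cy2 -> i3&i4 (st;add) dual
  cy3 -> i5 (beq) no-port BR/MEM
  cy4 -> i6 (ld) WAW r1
  cy5 -> i7&i8 (add;mul) dual

ISSUED = 5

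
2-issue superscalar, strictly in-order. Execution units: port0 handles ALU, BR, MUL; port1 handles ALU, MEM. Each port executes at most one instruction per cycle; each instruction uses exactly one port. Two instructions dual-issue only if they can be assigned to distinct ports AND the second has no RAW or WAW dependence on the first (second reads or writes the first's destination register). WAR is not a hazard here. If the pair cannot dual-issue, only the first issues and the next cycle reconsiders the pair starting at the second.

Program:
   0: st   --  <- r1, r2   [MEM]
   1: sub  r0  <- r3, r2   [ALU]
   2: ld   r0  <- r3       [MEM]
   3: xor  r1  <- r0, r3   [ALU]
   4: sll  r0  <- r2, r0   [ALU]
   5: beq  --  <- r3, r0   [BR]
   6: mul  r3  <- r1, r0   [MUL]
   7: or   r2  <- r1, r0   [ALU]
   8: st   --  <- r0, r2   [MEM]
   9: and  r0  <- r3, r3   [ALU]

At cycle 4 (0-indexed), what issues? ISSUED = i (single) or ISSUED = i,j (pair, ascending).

#0 head=0: st.MEM+sub.ALU i0,i1 pair
#1 head=2: ld.MEM i2 RAW r0
#2 head=3: xor.ALU+sll.ALU i3,i4 pair
#3 head=5: beq.BR i5 no-port BR/MUL
#4 head=6: mul.MUL+or.ALU i6,i7 pair
#5 head=8: st.MEM+and.ALU i8,i9 pair

ISSUED = 6,7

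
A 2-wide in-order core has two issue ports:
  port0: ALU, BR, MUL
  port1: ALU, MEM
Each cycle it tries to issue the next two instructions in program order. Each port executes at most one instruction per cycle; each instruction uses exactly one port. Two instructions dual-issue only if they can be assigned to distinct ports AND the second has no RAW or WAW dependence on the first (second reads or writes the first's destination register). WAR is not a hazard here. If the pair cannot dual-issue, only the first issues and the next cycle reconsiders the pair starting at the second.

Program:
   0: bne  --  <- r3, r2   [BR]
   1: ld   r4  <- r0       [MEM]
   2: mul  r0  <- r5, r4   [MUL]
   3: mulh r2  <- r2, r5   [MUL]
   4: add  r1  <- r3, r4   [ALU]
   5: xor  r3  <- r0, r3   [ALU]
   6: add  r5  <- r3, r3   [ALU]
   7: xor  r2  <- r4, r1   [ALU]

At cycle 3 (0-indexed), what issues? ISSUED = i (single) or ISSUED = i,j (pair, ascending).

#0 head=0: bne+ld i0&i1 pair
#1 head=2: mul i2 no-port MUL/MUL
#2 head=3: mulh+add i3&i4 pair
#3 head=5: xor i5 RAW r3
#4 head=6: add+xor i6&i7 pair

ISSUED = 5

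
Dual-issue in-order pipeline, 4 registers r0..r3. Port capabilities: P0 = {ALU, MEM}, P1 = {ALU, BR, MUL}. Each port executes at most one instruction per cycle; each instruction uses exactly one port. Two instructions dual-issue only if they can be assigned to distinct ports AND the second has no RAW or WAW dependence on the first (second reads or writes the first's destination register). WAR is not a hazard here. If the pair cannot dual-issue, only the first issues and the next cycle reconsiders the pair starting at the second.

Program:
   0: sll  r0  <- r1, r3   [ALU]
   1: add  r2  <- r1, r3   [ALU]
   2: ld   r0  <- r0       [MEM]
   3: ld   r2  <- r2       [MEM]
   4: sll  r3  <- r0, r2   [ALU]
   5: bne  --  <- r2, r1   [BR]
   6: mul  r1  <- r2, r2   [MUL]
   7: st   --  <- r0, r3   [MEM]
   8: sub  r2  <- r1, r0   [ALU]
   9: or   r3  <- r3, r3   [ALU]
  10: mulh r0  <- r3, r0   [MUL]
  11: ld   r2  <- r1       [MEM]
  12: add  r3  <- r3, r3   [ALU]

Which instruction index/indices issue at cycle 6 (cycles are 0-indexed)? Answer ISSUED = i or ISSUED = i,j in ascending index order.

c0: i0+i1 sll.ALU add.ALU  2-wide
c1: i2 ld.MEM  no-port MEM/MEM
c2: i3 ld.MEM  RAW r2
c3: i4+i5 sll.ALU bne.BR  2-wide
c4: i6+i7 mul.MUL st.MEM  2-wide
c5: i8+i9 sub.ALU or.ALU  2-wide
c6: i10+i11 mulh.MUL ld.MEM  2-wide
c7: i12 add.ALU  tail

ISSUED = 10,11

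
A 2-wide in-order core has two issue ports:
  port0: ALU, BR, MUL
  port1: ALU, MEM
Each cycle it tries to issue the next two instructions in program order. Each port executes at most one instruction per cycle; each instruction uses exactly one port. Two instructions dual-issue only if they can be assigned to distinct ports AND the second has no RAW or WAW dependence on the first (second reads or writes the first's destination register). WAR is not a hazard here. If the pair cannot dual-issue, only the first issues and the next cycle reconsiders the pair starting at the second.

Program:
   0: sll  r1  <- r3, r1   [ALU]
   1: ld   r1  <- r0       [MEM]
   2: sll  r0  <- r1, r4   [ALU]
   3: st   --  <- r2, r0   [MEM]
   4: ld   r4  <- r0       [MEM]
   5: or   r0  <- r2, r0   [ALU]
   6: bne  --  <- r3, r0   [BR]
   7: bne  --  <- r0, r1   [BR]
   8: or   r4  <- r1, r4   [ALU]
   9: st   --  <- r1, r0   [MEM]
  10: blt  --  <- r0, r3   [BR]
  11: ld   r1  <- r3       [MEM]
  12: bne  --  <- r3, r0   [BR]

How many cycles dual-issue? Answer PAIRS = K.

#0 head=0: sll i0 WAW r1
#1 head=1: ld i1 RAW r1
#2 head=2: sll i2 RAW r0
#3 head=3: st i3 no-port MEM/MEM
#4 head=4: ld+or i4+i5 pair
#5 head=6: bne i6 no-port BR/BR
#6 head=7: bne+or i7+i8 pair
#7 head=9: st+blt i9+i10 pair
#8 head=11: ld+bne i11+i12 pair

PAIRS = 4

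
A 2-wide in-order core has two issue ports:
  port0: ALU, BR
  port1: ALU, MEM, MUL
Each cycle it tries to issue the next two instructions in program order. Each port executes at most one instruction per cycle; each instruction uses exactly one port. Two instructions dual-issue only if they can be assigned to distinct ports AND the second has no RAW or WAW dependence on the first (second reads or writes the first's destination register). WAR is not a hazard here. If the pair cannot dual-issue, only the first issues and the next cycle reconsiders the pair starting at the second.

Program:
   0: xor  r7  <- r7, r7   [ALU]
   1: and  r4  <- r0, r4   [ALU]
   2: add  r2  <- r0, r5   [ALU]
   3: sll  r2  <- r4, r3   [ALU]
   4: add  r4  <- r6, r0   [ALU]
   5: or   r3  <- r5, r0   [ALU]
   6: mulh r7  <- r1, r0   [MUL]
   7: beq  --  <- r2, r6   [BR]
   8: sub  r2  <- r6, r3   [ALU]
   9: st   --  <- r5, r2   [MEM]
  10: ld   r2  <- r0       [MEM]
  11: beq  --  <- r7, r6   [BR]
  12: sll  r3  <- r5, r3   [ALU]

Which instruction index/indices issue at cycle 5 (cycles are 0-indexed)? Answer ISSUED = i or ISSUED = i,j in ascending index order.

ISSUED = 9

0. xor and @i0/i1  | pair
1. add @i2  | WAW r2
2. sll add @i3/i4  | pair
3. or mulh @i5/i6  | pair
4. beq sub @i7/i8  | pair
5. st @i9  | no-port MEM/MEM
6. ld beq @i10/i11  | pair
7. sll @i12  | tail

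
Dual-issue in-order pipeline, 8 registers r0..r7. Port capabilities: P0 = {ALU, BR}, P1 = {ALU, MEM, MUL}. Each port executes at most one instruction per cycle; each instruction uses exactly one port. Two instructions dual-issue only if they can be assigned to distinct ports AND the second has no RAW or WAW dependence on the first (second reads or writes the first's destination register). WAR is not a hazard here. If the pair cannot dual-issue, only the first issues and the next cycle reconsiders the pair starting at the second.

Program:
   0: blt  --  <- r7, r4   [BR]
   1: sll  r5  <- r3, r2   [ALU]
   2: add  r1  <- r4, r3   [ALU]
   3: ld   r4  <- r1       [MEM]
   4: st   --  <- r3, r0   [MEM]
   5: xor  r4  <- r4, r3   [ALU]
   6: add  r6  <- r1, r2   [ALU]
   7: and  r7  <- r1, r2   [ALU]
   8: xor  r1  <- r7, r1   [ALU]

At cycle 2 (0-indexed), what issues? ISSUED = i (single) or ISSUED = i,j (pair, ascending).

ISSUED = 3

0. blt.BR;sll.ALU @i0+i1  | 2-wide
1. add.ALU @i2  | RAW r1
2. ld.MEM @i3  | no-port MEM/MEM
3. st.MEM;xor.ALU @i4+i5  | 2-wide
4. add.ALU;and.ALU @i6+i7  | 2-wide
5. xor.ALU @i8  | tail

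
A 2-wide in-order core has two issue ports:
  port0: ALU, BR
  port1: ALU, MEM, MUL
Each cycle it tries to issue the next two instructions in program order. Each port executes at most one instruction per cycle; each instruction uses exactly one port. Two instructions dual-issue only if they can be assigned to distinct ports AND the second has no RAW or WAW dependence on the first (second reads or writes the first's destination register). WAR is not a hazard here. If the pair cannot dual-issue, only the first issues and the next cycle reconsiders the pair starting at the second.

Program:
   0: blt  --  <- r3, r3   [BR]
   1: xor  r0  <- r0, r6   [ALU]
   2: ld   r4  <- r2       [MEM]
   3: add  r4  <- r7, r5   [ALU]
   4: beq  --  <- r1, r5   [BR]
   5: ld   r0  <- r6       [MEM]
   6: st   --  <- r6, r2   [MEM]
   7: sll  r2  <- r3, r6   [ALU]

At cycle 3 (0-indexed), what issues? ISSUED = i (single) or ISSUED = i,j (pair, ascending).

  cy0 -> i0&i1 (blt.BR+xor.ALU) pair
  cy1 -> i2 (ld.MEM) WAW r4
  cy2 -> i3&i4 (add.ALU+beq.BR) pair
  cy3 -> i5 (ld.MEM) no-port MEM/MEM
  cy4 -> i6&i7 (st.MEM+sll.ALU) pair

ISSUED = 5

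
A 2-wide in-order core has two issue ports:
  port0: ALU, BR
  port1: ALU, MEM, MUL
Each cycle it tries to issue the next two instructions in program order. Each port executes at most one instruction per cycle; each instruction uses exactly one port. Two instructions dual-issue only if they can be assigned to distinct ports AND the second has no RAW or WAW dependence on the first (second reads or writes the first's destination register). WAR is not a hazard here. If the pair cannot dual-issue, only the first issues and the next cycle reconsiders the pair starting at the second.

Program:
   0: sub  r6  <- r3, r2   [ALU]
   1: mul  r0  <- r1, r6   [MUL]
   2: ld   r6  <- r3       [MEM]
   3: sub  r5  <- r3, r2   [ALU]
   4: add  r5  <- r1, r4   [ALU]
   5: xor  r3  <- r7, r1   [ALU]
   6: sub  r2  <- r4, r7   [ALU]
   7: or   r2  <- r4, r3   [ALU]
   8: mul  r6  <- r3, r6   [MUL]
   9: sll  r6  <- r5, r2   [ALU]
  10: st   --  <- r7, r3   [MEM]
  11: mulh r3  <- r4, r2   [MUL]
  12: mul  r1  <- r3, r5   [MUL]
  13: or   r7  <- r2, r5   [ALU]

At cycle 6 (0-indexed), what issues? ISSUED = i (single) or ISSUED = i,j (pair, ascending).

ISSUED = 9,10

0. sub @i0  | RAW r6
1. mul @i1  | no-port MUL/MEM
2. ld+sub @i2,i3  | 2-wide
3. add+xor @i4,i5  | 2-wide
4. sub @i6  | WAW r2
5. or+mul @i7,i8  | 2-wide
6. sll+st @i9,i10  | 2-wide
7. mulh @i11  | no-port MUL/MUL
8. mul+or @i12,i13  | 2-wide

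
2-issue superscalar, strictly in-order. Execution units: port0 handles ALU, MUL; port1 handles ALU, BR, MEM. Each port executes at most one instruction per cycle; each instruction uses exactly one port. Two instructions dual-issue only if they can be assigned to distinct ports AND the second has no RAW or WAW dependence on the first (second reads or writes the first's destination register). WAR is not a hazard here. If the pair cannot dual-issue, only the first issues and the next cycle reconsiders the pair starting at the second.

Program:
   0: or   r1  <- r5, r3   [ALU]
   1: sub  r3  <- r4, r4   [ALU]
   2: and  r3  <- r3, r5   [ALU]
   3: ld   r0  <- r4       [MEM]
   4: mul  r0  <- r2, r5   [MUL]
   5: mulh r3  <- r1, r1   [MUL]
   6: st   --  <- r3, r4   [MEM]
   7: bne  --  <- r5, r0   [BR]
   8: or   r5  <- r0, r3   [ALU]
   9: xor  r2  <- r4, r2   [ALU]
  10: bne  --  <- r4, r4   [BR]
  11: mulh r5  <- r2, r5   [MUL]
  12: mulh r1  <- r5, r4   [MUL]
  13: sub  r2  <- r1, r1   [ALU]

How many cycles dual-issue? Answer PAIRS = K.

PAIRS = 4

#0 head=0: or.ALU;sub.ALU i0&i1 pair
#1 head=2: and.ALU;ld.MEM i2&i3 pair
#2 head=4: mul.MUL i4 no-port MUL/MUL
#3 head=5: mulh.MUL i5 RAW r3
#4 head=6: st.MEM i6 no-port MEM/BR
#5 head=7: bne.BR;or.ALU i7&i8 pair
#6 head=9: xor.ALU;bne.BR i9&i10 pair
#7 head=11: mulh.MUL i11 no-port MUL/MUL
#8 head=12: mulh.MUL i12 RAW r1
#9 head=13: sub.ALU i13 tail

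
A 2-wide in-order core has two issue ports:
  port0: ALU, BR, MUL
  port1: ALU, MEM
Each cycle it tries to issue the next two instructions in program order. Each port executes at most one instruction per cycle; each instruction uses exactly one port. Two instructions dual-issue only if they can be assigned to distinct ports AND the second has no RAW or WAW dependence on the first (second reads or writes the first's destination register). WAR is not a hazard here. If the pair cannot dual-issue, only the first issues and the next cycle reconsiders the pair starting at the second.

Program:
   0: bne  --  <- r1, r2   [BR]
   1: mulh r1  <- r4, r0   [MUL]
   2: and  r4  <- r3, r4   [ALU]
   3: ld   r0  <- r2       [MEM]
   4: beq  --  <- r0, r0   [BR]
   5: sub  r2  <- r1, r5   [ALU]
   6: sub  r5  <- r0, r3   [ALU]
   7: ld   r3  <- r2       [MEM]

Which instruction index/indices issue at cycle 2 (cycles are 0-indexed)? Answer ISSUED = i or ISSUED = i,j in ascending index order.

ISSUED = 3

0. bne.BR @i0  | no-port BR/MUL
1. mulh.MUL/and.ALU @i1&i2  | 2-wide
2. ld.MEM @i3  | RAW r0
3. beq.BR/sub.ALU @i4&i5  | 2-wide
4. sub.ALU/ld.MEM @i6&i7  | 2-wide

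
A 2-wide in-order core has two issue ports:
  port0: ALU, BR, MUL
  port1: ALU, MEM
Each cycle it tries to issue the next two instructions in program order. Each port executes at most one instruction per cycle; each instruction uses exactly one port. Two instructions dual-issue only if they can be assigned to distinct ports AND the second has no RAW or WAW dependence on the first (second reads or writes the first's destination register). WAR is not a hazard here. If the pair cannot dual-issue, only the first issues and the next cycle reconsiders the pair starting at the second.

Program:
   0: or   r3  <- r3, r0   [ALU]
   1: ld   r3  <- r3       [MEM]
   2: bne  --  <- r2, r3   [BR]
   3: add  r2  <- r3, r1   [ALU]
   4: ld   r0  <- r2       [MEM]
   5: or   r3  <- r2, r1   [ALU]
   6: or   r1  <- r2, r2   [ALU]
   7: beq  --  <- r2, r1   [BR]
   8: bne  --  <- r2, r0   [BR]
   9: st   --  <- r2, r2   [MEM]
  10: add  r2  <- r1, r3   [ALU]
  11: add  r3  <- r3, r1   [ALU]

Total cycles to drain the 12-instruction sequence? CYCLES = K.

#0 head=0: or.ALU i0 RAW+WAW r3
#1 head=1: ld.MEM i1 RAW r3
#2 head=2: bne.BR+add.ALU i2/i3 pair
#3 head=4: ld.MEM+or.ALU i4/i5 pair
#4 head=6: or.ALU i6 RAW r1
#5 head=7: beq.BR i7 no-port BR/BR
#6 head=8: bne.BR+st.MEM i8/i9 pair
#7 head=10: add.ALU+add.ALU i10/i11 pair

CYCLES = 8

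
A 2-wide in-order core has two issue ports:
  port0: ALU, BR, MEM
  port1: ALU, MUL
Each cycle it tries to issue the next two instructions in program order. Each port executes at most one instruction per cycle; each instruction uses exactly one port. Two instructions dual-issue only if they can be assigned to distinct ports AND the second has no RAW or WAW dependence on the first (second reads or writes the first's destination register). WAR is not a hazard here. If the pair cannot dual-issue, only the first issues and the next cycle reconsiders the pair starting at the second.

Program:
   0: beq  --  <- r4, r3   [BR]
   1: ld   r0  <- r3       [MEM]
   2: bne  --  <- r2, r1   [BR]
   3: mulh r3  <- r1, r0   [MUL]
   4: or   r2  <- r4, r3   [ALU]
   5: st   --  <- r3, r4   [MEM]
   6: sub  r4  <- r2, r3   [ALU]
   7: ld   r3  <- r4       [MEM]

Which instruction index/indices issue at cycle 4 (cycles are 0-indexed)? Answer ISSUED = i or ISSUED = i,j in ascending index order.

0. beq @i0  | no-port BR/MEM
1. ld @i1  | no-port MEM/BR
2. bne mulh @i2/i3  | dual
3. or st @i4/i5  | dual
4. sub @i6  | RAW r4
5. ld @i7  | tail

ISSUED = 6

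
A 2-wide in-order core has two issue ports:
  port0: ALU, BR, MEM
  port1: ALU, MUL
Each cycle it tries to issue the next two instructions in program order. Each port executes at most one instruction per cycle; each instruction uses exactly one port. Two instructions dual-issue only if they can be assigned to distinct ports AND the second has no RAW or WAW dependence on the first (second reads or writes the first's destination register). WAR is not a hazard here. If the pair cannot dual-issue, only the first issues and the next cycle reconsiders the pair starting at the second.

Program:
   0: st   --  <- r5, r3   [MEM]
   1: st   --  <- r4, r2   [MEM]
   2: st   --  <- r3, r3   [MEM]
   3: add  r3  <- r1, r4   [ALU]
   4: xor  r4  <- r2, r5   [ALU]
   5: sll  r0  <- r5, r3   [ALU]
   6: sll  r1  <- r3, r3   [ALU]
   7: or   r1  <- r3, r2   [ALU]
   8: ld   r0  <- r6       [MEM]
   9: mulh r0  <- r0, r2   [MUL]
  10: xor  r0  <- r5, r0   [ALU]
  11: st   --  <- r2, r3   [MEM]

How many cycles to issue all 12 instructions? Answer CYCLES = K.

  cy0 -> i0 (st.MEM) no-port MEM/MEM
  cy1 -> i1 (st.MEM) no-port MEM/MEM
  cy2 -> i2&i3 (st.MEM;add.ALU) dual
  cy3 -> i4&i5 (xor.ALU;sll.ALU) dual
  cy4 -> i6 (sll.ALU) WAW r1
  cy5 -> i7&i8 (or.ALU;ld.MEM) dual
  cy6 -> i9 (mulh.MUL) RAW+WAW r0
  cy7 -> i10&i11 (xor.ALU;st.MEM) dual

CYCLES = 8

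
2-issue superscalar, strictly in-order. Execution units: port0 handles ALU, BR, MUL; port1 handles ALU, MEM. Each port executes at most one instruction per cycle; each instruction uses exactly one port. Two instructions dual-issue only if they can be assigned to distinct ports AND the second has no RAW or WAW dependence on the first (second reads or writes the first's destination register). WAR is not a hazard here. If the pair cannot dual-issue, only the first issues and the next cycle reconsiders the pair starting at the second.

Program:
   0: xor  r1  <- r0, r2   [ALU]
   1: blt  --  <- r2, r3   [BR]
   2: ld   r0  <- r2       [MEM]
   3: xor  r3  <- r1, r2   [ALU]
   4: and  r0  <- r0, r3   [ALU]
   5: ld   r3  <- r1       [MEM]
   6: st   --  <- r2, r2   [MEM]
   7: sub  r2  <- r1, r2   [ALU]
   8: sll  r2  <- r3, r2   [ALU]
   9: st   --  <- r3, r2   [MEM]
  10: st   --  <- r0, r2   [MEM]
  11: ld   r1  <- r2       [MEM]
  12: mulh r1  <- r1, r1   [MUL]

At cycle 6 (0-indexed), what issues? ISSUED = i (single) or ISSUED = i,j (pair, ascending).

ISSUED = 10

t=0 i0&i1:xor/blt ; 2-wide
t=1 i2&i3:ld/xor ; 2-wide
t=2 i4&i5:and/ld ; 2-wide
t=3 i6&i7:st/sub ; 2-wide
t=4 i8:sll ; RAW r2
t=5 i9:st ; no-port MEM/MEM
t=6 i10:st ; no-port MEM/MEM
t=7 i11:ld ; RAW+WAW r1
t=8 i12:mulh ; tail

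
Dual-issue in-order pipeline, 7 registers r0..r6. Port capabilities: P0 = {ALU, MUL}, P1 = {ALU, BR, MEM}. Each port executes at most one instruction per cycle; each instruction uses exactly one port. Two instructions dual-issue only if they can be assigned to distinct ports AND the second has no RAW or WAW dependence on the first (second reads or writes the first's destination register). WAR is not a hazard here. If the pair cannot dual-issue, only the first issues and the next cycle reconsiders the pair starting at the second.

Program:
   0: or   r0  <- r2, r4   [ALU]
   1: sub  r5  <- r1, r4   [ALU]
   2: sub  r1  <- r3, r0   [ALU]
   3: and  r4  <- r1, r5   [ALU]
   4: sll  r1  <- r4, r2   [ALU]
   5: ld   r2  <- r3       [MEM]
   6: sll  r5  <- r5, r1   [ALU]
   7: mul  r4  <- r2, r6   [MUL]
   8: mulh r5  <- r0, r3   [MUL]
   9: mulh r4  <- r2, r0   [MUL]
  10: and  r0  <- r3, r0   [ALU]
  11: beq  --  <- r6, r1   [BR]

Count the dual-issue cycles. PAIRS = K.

PAIRS = 4

[0] i0+i1  or.ALU/sub.ALU  -- pair
[1] i2  sub.ALU  -- RAW r1
[2] i3  and.ALU  -- RAW r4
[3] i4+i5  sll.ALU/ld.MEM  -- pair
[4] i6+i7  sll.ALU/mul.MUL  -- pair
[5] i8  mulh.MUL  -- no-port MUL/MUL
[6] i9+i10  mulh.MUL/and.ALU  -- pair
[7] i11  beq.BR  -- tail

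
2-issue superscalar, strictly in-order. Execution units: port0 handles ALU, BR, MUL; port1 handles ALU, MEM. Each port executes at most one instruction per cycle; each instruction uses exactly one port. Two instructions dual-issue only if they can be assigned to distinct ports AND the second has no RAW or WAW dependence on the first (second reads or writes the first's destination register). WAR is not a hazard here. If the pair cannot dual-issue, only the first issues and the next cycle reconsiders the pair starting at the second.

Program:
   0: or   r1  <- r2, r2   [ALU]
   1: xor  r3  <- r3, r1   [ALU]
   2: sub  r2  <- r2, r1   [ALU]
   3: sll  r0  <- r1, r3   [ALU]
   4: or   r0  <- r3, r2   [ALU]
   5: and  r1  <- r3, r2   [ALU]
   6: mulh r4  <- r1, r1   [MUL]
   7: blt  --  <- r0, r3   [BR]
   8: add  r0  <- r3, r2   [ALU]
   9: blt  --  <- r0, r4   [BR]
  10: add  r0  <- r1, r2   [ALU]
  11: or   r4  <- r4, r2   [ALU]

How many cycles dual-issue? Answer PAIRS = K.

PAIRS = 4

t=0 i0:or ; RAW r1
t=1 i1,i2:xor sub ; 2-wide
t=2 i3:sll ; WAW r0
t=3 i4,i5:or and ; 2-wide
t=4 i6:mulh ; no-port MUL/BR
t=5 i7,i8:blt add ; 2-wide
t=6 i9,i10:blt add ; 2-wide
t=7 i11:or ; tail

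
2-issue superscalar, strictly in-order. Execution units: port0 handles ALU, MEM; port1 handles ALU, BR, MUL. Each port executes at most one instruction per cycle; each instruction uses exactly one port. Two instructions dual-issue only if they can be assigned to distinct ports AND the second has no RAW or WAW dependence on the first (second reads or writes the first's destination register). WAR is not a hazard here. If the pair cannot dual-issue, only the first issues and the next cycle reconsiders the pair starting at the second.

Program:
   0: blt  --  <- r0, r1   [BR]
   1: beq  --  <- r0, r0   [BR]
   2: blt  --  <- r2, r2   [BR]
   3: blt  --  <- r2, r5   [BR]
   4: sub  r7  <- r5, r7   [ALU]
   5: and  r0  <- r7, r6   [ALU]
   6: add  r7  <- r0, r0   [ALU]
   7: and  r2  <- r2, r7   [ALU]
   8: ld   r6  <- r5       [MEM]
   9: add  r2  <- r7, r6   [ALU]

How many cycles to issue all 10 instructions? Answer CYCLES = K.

t=0 i0:blt ; no-port BR/BR
t=1 i1:beq ; no-port BR/BR
t=2 i2:blt ; no-port BR/BR
t=3 i3+i4:blt;sub ; pair
t=4 i5:and ; RAW r0
t=5 i6:add ; RAW r7
t=6 i7+i8:and;ld ; pair
t=7 i9:add ; tail

CYCLES = 8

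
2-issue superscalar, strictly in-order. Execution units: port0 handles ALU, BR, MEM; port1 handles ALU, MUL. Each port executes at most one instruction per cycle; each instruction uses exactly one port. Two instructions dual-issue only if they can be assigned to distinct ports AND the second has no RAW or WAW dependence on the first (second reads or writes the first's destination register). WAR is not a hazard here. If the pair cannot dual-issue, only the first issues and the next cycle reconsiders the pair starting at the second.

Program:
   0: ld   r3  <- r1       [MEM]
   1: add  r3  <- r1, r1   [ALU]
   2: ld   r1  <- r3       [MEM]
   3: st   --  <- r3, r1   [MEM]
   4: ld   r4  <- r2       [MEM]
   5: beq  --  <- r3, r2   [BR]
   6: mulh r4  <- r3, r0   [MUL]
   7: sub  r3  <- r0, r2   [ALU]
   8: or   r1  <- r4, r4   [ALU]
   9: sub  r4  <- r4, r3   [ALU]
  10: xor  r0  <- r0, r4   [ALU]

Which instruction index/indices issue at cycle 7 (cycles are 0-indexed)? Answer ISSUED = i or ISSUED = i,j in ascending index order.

ISSUED = 9

c0: i0 ld.MEM  WAW r3
c1: i1 add.ALU  RAW r3
c2: i2 ld.MEM  no-port MEM/MEM
c3: i3 st.MEM  no-port MEM/MEM
c4: i4 ld.MEM  no-port MEM/BR
c5: i5/i6 beq.BR/mulh.MUL  2-wide
c6: i7/i8 sub.ALU/or.ALU  2-wide
c7: i9 sub.ALU  RAW r4
c8: i10 xor.ALU  tail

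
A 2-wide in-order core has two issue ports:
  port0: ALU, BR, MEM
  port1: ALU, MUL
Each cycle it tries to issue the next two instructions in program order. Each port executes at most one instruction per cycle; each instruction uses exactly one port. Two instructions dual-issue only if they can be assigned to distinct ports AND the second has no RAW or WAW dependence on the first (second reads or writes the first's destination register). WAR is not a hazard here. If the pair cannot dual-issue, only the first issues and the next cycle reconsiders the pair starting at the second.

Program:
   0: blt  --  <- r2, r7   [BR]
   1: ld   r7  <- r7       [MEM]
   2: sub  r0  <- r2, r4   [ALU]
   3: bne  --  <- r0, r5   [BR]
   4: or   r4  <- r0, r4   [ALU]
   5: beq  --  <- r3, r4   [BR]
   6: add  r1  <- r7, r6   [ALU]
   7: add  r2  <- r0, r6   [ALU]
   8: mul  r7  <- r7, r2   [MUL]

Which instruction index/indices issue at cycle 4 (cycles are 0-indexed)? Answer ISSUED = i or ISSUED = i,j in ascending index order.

t=0 i0:blt.BR ; no-port BR/MEM
t=1 i1/i2:ld.MEM;sub.ALU ; pair
t=2 i3/i4:bne.BR;or.ALU ; pair
t=3 i5/i6:beq.BR;add.ALU ; pair
t=4 i7:add.ALU ; RAW r2
t=5 i8:mul.MUL ; tail

ISSUED = 7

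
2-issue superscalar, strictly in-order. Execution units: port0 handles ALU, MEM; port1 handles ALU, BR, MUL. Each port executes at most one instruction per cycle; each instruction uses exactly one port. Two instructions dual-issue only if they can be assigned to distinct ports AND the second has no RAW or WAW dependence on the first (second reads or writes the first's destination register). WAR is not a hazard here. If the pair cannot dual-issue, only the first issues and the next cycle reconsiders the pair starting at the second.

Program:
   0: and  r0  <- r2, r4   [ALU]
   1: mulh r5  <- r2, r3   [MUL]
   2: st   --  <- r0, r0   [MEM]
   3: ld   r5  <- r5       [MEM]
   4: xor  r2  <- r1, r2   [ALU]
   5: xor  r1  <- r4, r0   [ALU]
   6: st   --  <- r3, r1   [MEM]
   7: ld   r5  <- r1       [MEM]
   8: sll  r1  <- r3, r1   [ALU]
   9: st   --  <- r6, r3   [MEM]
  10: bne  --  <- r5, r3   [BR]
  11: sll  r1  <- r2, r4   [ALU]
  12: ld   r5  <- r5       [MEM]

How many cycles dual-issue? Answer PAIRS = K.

t=0 i0&i1:and.ALU mulh.MUL ; dual
t=1 i2:st.MEM ; no-port MEM/MEM
t=2 i3&i4:ld.MEM xor.ALU ; dual
t=3 i5:xor.ALU ; RAW r1
t=4 i6:st.MEM ; no-port MEM/MEM
t=5 i7&i8:ld.MEM sll.ALU ; dual
t=6 i9&i10:st.MEM bne.BR ; dual
t=7 i11&i12:sll.ALU ld.MEM ; dual

PAIRS = 5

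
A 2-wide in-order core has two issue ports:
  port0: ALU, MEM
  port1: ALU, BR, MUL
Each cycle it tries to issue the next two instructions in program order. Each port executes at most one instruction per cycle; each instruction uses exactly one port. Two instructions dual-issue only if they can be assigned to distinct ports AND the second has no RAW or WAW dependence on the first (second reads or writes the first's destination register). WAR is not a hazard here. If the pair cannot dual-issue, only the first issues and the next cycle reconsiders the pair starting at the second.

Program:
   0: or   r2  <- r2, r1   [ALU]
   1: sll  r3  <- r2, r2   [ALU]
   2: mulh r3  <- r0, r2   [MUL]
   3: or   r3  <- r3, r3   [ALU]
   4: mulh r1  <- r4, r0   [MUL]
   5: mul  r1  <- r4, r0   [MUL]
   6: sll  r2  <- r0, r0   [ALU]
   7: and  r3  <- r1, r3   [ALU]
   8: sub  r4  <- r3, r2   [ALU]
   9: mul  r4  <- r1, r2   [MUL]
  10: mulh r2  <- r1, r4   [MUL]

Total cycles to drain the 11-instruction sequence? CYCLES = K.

#0 head=0: or.ALU i0 RAW r2
#1 head=1: sll.ALU i1 WAW r3
#2 head=2: mulh.MUL i2 RAW+WAW r3
#3 head=3: or.ALU mulh.MUL i3,i4 dual
#4 head=5: mul.MUL sll.ALU i5,i6 dual
#5 head=7: and.ALU i7 RAW r3
#6 head=8: sub.ALU i8 WAW r4
#7 head=9: mul.MUL i9 no-port MUL/MUL
#8 head=10: mulh.MUL i10 tail

CYCLES = 9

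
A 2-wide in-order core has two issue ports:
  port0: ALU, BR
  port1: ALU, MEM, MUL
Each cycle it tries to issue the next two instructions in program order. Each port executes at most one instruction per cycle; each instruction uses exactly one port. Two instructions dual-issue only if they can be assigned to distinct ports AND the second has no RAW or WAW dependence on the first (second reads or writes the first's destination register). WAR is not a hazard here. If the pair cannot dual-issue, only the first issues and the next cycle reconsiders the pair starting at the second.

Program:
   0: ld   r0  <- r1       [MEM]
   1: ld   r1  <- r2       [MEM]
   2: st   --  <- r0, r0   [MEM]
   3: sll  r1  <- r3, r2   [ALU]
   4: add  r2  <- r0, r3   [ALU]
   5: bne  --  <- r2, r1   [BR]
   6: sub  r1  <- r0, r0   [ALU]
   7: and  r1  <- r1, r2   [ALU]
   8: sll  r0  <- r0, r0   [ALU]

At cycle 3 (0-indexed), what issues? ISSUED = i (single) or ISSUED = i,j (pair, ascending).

#0 head=0: ld i0 no-port MEM/MEM
#1 head=1: ld i1 no-port MEM/MEM
#2 head=2: st;sll i2,i3 2-wide
#3 head=4: add i4 RAW r2
#4 head=5: bne;sub i5,i6 2-wide
#5 head=7: and;sll i7,i8 2-wide

ISSUED = 4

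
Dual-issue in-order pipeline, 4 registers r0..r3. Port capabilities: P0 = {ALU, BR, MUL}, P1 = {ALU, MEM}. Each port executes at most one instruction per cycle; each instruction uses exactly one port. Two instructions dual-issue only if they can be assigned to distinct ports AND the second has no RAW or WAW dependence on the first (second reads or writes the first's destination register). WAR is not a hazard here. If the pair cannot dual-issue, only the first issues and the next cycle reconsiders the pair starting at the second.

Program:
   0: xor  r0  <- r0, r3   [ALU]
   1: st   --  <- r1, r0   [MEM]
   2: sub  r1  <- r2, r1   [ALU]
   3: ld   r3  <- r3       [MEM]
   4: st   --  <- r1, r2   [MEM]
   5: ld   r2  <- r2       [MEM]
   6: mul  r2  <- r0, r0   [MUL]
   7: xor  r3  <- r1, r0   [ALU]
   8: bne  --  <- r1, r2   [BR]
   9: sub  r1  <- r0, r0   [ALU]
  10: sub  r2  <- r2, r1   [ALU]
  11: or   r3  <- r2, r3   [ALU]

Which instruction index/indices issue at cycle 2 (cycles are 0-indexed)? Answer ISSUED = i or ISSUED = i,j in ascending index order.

c0: i0 xor  RAW r0
c1: i1&i2 st sub  dual
c2: i3 ld  no-port MEM/MEM
c3: i4 st  no-port MEM/MEM
c4: i5 ld  WAW r2
c5: i6&i7 mul xor  dual
c6: i8&i9 bne sub  dual
c7: i10 sub  RAW r2
c8: i11 or  tail

ISSUED = 3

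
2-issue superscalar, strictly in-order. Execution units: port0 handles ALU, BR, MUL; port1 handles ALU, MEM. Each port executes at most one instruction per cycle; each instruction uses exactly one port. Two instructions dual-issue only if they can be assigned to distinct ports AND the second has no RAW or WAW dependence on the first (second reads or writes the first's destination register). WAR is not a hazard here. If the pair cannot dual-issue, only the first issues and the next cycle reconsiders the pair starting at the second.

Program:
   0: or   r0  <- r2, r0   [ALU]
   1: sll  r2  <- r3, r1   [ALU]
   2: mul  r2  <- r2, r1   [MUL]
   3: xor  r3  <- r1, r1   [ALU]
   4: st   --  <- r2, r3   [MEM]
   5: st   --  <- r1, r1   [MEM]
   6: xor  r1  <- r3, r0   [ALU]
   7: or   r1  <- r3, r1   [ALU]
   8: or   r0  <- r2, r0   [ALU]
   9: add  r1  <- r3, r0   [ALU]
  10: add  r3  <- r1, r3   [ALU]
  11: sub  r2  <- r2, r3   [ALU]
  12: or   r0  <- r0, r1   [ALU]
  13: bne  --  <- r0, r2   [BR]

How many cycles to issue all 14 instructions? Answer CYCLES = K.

CYCLES = 9

0. or+sll @i0&i1  | 2-wide
1. mul+xor @i2&i3  | 2-wide
2. st @i4  | no-port MEM/MEM
3. st+xor @i5&i6  | 2-wide
4. or+or @i7&i8  | 2-wide
5. add @i9  | RAW r1
6. add @i10  | RAW r3
7. sub+or @i11&i12  | 2-wide
8. bne @i13  | tail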